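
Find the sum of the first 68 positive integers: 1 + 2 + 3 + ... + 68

Formula: ∑k = n(n+1)/2
= 68×69/2
= 4692/2
= 2346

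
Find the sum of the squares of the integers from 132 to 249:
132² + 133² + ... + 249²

Use ∑_{k=1}^{n} k² = n(n+1)(2n+1)/6, then subtract the first 131 terms.
∑_{k=1}^{249} k² = 249×250×499/6 = 5177125
∑_{k=1}^{131} k² = 131×132×263/6 = 757966
∑_{k=132}^{249} k² = 5177125 - 757966 = 4419159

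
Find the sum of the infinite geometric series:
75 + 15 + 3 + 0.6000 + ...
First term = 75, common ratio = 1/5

For |r| < 1, S = a / (1 - r)
S = 75 / (1 - (1/5))
S = 75 / (4/5)
S = 375/4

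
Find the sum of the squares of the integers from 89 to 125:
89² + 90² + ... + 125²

Use ∑_{k=1}^{n} k² = n(n+1)(2n+1)/6, then subtract the first 88 terms.
∑_{k=1}^{125} k² = 125×126×251/6 = 658875
∑_{k=1}^{88} k² = 88×89×177/6 = 231044
∑_{k=89}^{125} k² = 658875 - 231044 = 427831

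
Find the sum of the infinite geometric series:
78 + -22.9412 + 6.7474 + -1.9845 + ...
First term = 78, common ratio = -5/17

For |r| < 1, S = a / (1 - r)
S = 78 / (1 - (-5/17))
S = 78 / (22/17)
S = 663/11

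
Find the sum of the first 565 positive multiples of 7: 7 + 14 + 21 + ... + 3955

Factor out 7: = 7(1 + 2 + ... + 565) = 7 × n(n+1)/2
= 7 × 565×566/2
= 7 × 159895
= 1119265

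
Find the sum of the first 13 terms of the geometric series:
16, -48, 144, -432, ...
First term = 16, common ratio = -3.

Sₙ = a(1 - rⁿ) / (1 - r)
S_13 = 16(1 - (-3)^13) / (1 - (-3))
S_13 = 16(1 - (-1594323)) / (4)
S_13 = 6377296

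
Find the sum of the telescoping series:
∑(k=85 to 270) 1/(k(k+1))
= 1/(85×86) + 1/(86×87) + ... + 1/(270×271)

Partial fractions: 1/(k(k+1)) = 1/k - 1/(k+1)
The series telescopes:
= (1/85 - 1/86) + (1/86 - 1/87) + ... + (1/270 - 1/271)
= 1/85 - 1/271
= 186/23035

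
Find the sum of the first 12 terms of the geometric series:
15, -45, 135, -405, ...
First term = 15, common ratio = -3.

Sₙ = a(1 - rⁿ) / (1 - r)
S_12 = 15(1 - (-3)^12) / (1 - (-3))
S_12 = 15(1 - 531441) / (4)
S_12 = -1992900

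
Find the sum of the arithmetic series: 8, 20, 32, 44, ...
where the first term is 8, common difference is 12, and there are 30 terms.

Sₙ = n/2 × (first + last)
Last term = a + (n-1)d = 8 + (30-1)×12 = 356
S_30 = 30/2 × (8 + 356)
S_30 = 30/2 × 364 = 5460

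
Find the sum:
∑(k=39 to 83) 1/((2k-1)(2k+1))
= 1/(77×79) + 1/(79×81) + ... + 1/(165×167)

Partial fractions: 1/((2k-1)(2k+1)) = (1/2)[1/(2k-1) - 1/(2k+1)]
The series telescopes:
= (1/2)[1/77 - 1/167]
= 45/12859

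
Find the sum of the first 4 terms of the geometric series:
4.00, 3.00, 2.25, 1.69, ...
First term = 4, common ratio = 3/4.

Sₙ = a(1 - rⁿ) / (1 - r)
S_4 = 4(1 - (3/4)^4) / (1 - (3/4))
S_4 = 4(1 - (81/256)) / (1/4)
S_4 = 175/16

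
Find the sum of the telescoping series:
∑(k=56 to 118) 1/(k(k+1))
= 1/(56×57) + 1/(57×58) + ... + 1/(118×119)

Partial fractions: 1/(k(k+1)) = 1/k - 1/(k+1)
The series telescopes:
= (1/56 - 1/57) + (1/57 - 1/58) + ... + (1/118 - 1/119)
= 1/56 - 1/119
= 9/952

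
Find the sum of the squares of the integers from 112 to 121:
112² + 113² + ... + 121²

Use ∑_{k=1}^{n} k² = n(n+1)(2n+1)/6, then subtract the first 111 terms.
∑_{k=1}^{121} k² = 121×122×243/6 = 597861
∑_{k=1}^{111} k² = 111×112×223/6 = 462056
∑_{k=112}^{121} k² = 597861 - 462056 = 135805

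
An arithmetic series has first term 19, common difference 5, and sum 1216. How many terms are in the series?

Using S = n/2 × [2a + (n-1)d]
1216 = n/2 × [2(19) + (n-1)(5)]
1216 = n/2 × [38 + 5n - 5]
2432 = n × [33 + 5n]
5n² + (33)n - 2432 = 0
Discriminant: Δ = (33)² - 4(5)(-2432) = 1089 + 48640 = 49729
√Δ = 223
n = [-(33) + √Δ] / (2·5) = (-33 + 223) / 10 = 190 / 10 = 19
(The negative root is discarded since n must be a positive integer.)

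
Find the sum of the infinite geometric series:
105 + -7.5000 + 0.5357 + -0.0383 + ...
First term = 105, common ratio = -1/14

For |r| < 1, S = a / (1 - r)
S = 105 / (1 - (-1/14))
S = 105 / (15/14)
S = 98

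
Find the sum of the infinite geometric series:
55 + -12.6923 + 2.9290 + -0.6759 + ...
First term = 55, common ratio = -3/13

For |r| < 1, S = a / (1 - r)
S = 55 / (1 - (-3/13))
S = 55 / (16/13)
S = 715/16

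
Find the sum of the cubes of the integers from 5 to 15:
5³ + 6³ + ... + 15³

Use ∑_{k=1}^{n} k³ = [n(n+1)/2]², then subtract the first 4 terms.
∑_{k=1}^{15} k³ = [15×16/2]² = 120² = 14400
∑_{k=1}^{4} k³ = [4×5/2]² = 10² = 100
∑_{k=5}^{15} k³ = 14400 - 100 = 14300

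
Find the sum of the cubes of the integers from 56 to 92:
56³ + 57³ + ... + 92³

Use ∑_{k=1}^{n} k³ = [n(n+1)/2]², then subtract the first 55 terms.
∑_{k=1}^{92} k³ = [92×93/2]² = 4278² = 18301284
∑_{k=1}^{55} k³ = [55×56/2]² = 1540² = 2371600
∑_{k=56}^{92} k³ = 18301284 - 2371600 = 15929684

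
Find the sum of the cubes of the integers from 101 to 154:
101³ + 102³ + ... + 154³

Use ∑_{k=1}^{n} k³ = [n(n+1)/2]², then subtract the first 100 terms.
∑_{k=1}^{154} k³ = [154×155/2]² = 11935² = 142444225
∑_{k=1}^{100} k³ = [100×101/2]² = 5050² = 25502500
∑_{k=101}^{154} k³ = 142444225 - 25502500 = 116941725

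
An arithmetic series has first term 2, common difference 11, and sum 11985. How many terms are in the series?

Using S = n/2 × [2a + (n-1)d]
11985 = n/2 × [2(2) + (n-1)(11)]
11985 = n/2 × [4 + 11n - 11]
23970 = n × [-7 + 11n]
11n² + (-7)n - 23970 = 0
Discriminant: Δ = (-7)² - 4(11)(-23970) = 49 + 1054680 = 1054729
√Δ = 1027
n = [-(-7) + √Δ] / (2·11) = (7 + 1027) / 22 = 1034 / 22 = 47
(The negative root is discarded since n must be a positive integer.)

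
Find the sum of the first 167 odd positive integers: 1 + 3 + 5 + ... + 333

Sum of first n odd numbers = n²
= 167²
= 27889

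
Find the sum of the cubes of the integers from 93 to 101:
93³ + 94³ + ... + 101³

Use ∑_{k=1}^{n} k³ = [n(n+1)/2]², then subtract the first 92 terms.
∑_{k=1}^{101} k³ = [101×102/2]² = 5151² = 26532801
∑_{k=1}^{92} k³ = [92×93/2]² = 4278² = 18301284
∑_{k=93}^{101} k³ = 26532801 - 18301284 = 8231517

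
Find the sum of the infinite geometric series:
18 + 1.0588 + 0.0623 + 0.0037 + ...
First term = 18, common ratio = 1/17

For |r| < 1, S = a / (1 - r)
S = 18 / (1 - (1/17))
S = 18 / (16/17)
S = 153/8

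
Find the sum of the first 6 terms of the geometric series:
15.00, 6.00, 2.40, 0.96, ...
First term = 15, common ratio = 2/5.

Sₙ = a(1 - rⁿ) / (1 - r)
S_6 = 15(1 - (2/5)^6) / (1 - (2/5))
S_6 = 15(1 - (64/15625)) / (3/5)
S_6 = 15561/625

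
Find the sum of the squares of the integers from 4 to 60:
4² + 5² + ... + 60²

Use ∑_{k=1}^{n} k² = n(n+1)(2n+1)/6, then subtract the first 3 terms.
∑_{k=1}^{60} k² = 60×61×121/6 = 73810
∑_{k=1}^{3} k² = 3×4×7/6 = 14
∑_{k=4}^{60} k² = 73810 - 14 = 73796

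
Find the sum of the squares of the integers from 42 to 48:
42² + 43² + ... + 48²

Use ∑_{k=1}^{n} k² = n(n+1)(2n+1)/6, then subtract the first 41 terms.
∑_{k=1}^{48} k² = 48×49×97/6 = 38024
∑_{k=1}^{41} k² = 41×42×83/6 = 23821
∑_{k=42}^{48} k² = 38024 - 23821 = 14203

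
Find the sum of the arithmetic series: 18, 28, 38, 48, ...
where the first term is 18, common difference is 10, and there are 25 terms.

Sₙ = n/2 × (first + last)
Last term = a + (n-1)d = 18 + (25-1)×10 = 258
S_25 = 25/2 × (18 + 258)
S_25 = 25/2 × 276 = 3450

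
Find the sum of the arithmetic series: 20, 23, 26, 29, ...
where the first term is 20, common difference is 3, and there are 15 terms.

Sₙ = n/2 × (first + last)
Last term = a + (n-1)d = 20 + (15-1)×3 = 62
S_15 = 15/2 × (20 + 62)
S_15 = 15/2 × 82 = 615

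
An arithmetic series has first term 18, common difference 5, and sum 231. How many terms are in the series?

Using S = n/2 × [2a + (n-1)d]
231 = n/2 × [2(18) + (n-1)(5)]
231 = n/2 × [36 + 5n - 5]
462 = n × [31 + 5n]
5n² + (31)n - 462 = 0
Discriminant: Δ = (31)² - 4(5)(-462) = 961 + 9240 = 10201
√Δ = 101
n = [-(31) + √Δ] / (2·5) = (-31 + 101) / 10 = 70 / 10 = 7
(The negative root is discarded since n must be a positive integer.)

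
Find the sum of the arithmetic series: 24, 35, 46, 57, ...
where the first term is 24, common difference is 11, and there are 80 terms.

Sₙ = n/2 × (first + last)
Last term = a + (n-1)d = 24 + (80-1)×11 = 893
S_80 = 80/2 × (24 + 893)
S_80 = 80/2 × 917 = 36680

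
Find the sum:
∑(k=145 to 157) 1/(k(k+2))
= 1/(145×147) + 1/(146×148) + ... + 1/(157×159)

Partial fractions: 1/(k(k+2)) = (1/2)[1/k - 1/(k+2)]
Telescoping leaves the first two and last two terms:
= (1/2)[1/145 + 1/146 - 1/158 - 1/159]
= 149903/265916370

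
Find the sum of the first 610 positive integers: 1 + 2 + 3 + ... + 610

Formula: ∑k = n(n+1)/2
= 610×611/2
= 372710/2
= 186355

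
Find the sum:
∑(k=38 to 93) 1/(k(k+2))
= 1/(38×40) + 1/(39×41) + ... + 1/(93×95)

Partial fractions: 1/(k(k+2)) = (1/2)[1/k - 1/(k+2)]
Telescoping leaves the first two and last two terms:
= (1/2)[1/38 + 1/39 - 1/94 - 1/95]
= 2681/174135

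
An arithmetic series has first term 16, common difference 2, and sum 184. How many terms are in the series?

Using S = n/2 × [2a + (n-1)d]
184 = n/2 × [2(16) + (n-1)(2)]
184 = n/2 × [32 + 2n - 2]
368 = n × [30 + 2n]
2n² + (30)n - 368 = 0
Discriminant: Δ = (30)² - 4(2)(-368) = 900 + 2944 = 3844
√Δ = 62
n = [-(30) + √Δ] / (2·2) = (-30 + 62) / 4 = 32 / 4 = 8
(The negative root is discarded since n must be a positive integer.)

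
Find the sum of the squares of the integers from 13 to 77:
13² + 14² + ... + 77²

Use ∑_{k=1}^{n} k² = n(n+1)(2n+1)/6, then subtract the first 12 terms.
∑_{k=1}^{77} k² = 77×78×155/6 = 155155
∑_{k=1}^{12} k² = 12×13×25/6 = 650
∑_{k=13}^{77} k² = 155155 - 650 = 154505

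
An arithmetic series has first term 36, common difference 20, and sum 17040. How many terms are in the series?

Using S = n/2 × [2a + (n-1)d]
17040 = n/2 × [2(36) + (n-1)(20)]
17040 = n/2 × [72 + 20n - 20]
34080 = n × [52 + 20n]
20n² + (52)n - 34080 = 0
Discriminant: Δ = (52)² - 4(20)(-34080) = 2704 + 2726400 = 2729104
√Δ = 1652
n = [-(52) + √Δ] / (2·20) = (-52 + 1652) / 40 = 1600 / 40 = 40
(The negative root is discarded since n must be a positive integer.)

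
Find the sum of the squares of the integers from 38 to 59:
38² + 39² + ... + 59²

Use ∑_{k=1}^{n} k² = n(n+1)(2n+1)/6, then subtract the first 37 terms.
∑_{k=1}^{59} k² = 59×60×119/6 = 70210
∑_{k=1}^{37} k² = 37×38×75/6 = 17575
∑_{k=38}^{59} k² = 70210 - 17575 = 52635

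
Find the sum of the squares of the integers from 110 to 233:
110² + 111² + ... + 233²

Use ∑_{k=1}^{n} k² = n(n+1)(2n+1)/6, then subtract the first 109 terms.
∑_{k=1}^{233} k² = 233×234×467/6 = 4243629
∑_{k=1}^{109} k² = 109×110×219/6 = 437635
∑_{k=110}^{233} k² = 4243629 - 437635 = 3805994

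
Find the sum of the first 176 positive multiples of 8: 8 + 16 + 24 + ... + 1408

Factor out 8: = 8(1 + 2 + ... + 176) = 8 × n(n+1)/2
= 8 × 176×177/2
= 8 × 15576
= 124608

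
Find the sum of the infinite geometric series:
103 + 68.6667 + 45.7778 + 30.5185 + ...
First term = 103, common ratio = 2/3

For |r| < 1, S = a / (1 - r)
S = 103 / (1 - (2/3))
S = 103 / (1/3)
S = 309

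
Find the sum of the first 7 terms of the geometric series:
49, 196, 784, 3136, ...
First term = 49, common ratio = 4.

Sₙ = a(1 - rⁿ) / (1 - r)
S_7 = 49(1 - 4^7) / (1 - 4)
S_7 = 49(1 - 16384) / (-3)
S_7 = 267589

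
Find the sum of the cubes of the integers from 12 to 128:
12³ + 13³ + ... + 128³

Use ∑_{k=1}^{n} k³ = [n(n+1)/2]², then subtract the first 11 terms.
∑_{k=1}^{128} k³ = [128×129/2]² = 8256² = 68161536
∑_{k=1}^{11} k³ = [11×12/2]² = 66² = 4356
∑_{k=12}^{128} k³ = 68161536 - 4356 = 68157180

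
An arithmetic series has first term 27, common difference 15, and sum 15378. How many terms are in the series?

Using S = n/2 × [2a + (n-1)d]
15378 = n/2 × [2(27) + (n-1)(15)]
15378 = n/2 × [54 + 15n - 15]
30756 = n × [39 + 15n]
15n² + (39)n - 30756 = 0
Discriminant: Δ = (39)² - 4(15)(-30756) = 1521 + 1845360 = 1846881
√Δ = 1359
n = [-(39) + √Δ] / (2·15) = (-39 + 1359) / 30 = 1320 / 30 = 44
(The negative root is discarded since n must be a positive integer.)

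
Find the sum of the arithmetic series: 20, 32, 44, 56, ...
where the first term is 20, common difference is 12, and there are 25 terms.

Sₙ = n/2 × (first + last)
Last term = a + (n-1)d = 20 + (25-1)×12 = 308
S_25 = 25/2 × (20 + 308)
S_25 = 25/2 × 328 = 4100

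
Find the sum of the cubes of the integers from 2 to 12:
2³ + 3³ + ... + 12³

Use ∑_{k=1}^{n} k³ = [n(n+1)/2]², then subtract the first 1 terms.
∑_{k=1}^{12} k³ = [12×13/2]² = 78² = 6084
∑_{k=1}^{1} k³ = [1×2/2]² = 1² = 1
∑_{k=2}^{12} k³ = 6084 - 1 = 6083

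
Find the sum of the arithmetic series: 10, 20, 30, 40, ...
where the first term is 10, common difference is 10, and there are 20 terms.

Sₙ = n/2 × (first + last)
Last term = a + (n-1)d = 10 + (20-1)×10 = 200
S_20 = 20/2 × (10 + 200)
S_20 = 20/2 × 210 = 2100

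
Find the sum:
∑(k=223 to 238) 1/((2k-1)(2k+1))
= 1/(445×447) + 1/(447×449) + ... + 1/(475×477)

Partial fractions: 1/((2k-1)(2k+1)) = (1/2)[1/(2k-1) - 1/(2k+1)]
The series telescopes:
= (1/2)[1/445 - 1/477]
= 16/212265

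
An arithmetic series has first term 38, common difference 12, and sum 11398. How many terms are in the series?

Using S = n/2 × [2a + (n-1)d]
11398 = n/2 × [2(38) + (n-1)(12)]
11398 = n/2 × [76 + 12n - 12]
22796 = n × [64 + 12n]
12n² + (64)n - 22796 = 0
Discriminant: Δ = (64)² - 4(12)(-22796) = 4096 + 1094208 = 1098304
√Δ = 1048
n = [-(64) + √Δ] / (2·12) = (-64 + 1048) / 24 = 984 / 24 = 41
(The negative root is discarded since n must be a positive integer.)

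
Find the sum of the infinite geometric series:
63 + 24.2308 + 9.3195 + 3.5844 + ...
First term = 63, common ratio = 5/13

For |r| < 1, S = a / (1 - r)
S = 63 / (1 - (5/13))
S = 63 / (8/13)
S = 819/8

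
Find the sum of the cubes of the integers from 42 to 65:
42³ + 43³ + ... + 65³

Use ∑_{k=1}^{n} k³ = [n(n+1)/2]², then subtract the first 41 terms.
∑_{k=1}^{65} k³ = [65×66/2]² = 2145² = 4601025
∑_{k=1}^{41} k³ = [41×42/2]² = 861² = 741321
∑_{k=42}^{65} k³ = 4601025 - 741321 = 3859704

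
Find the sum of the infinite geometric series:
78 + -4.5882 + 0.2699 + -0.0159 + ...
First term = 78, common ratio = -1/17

For |r| < 1, S = a / (1 - r)
S = 78 / (1 - (-1/17))
S = 78 / (18/17)
S = 221/3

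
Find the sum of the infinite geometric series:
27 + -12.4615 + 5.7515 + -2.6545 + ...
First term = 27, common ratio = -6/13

For |r| < 1, S = a / (1 - r)
S = 27 / (1 - (-6/13))
S = 27 / (19/13)
S = 351/19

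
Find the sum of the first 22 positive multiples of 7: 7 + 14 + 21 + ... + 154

Factor out 7: = 7(1 + 2 + ... + 22) = 7 × n(n+1)/2
= 7 × 22×23/2
= 7 × 253
= 1771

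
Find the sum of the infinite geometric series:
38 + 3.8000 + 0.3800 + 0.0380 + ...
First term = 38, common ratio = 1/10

For |r| < 1, S = a / (1 - r)
S = 38 / (1 - (1/10))
S = 38 / (9/10)
S = 380/9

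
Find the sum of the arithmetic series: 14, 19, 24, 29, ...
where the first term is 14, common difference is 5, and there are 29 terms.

Sₙ = n/2 × (first + last)
Last term = a + (n-1)d = 14 + (29-1)×5 = 154
S_29 = 29/2 × (14 + 154)
S_29 = 29/2 × 168 = 2436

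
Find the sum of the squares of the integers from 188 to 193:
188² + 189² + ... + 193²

Use ∑_{k=1}^{n} k² = n(n+1)(2n+1)/6, then subtract the first 187 terms.
∑_{k=1}^{193} k² = 193×194×387/6 = 2415009
∑_{k=1}^{187} k² = 187×188×375/6 = 2197250
∑_{k=188}^{193} k² = 2415009 - 2197250 = 217759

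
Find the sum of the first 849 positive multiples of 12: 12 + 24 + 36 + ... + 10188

Factor out 12: = 12(1 + 2 + ... + 849) = 12 × n(n+1)/2
= 12 × 849×850/2
= 12 × 360825
= 4329900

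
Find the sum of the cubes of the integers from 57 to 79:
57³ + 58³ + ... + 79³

Use ∑_{k=1}^{n} k³ = [n(n+1)/2]², then subtract the first 56 terms.
∑_{k=1}^{79} k³ = [79×80/2]² = 3160² = 9985600
∑_{k=1}^{56} k³ = [56×57/2]² = 1596² = 2547216
∑_{k=57}^{79} k³ = 9985600 - 2547216 = 7438384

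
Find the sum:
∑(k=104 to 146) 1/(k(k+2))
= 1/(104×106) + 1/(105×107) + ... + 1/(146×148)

Partial fractions: 1/(k(k+2)) = (1/2)[1/k - 1/(k+2)]
Telescoping leaves the first two and last two terms:
= (1/2)[1/104 + 1/105 - 1/147 - 1/148]
= 15781/5656560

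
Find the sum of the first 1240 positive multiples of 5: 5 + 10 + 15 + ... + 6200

Factor out 5: = 5(1 + 2 + ... + 1240) = 5 × n(n+1)/2
= 5 × 1240×1241/2
= 5 × 769420
= 3847100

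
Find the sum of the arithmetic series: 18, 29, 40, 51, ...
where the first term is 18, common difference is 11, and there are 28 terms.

Sₙ = n/2 × (first + last)
Last term = a + (n-1)d = 18 + (28-1)×11 = 315
S_28 = 28/2 × (18 + 315)
S_28 = 28/2 × 333 = 4662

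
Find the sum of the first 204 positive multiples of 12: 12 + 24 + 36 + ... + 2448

Factor out 12: = 12(1 + 2 + ... + 204) = 12 × n(n+1)/2
= 12 × 204×205/2
= 12 × 20910
= 250920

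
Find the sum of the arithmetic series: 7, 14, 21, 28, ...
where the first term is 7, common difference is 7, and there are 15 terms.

Sₙ = n/2 × (first + last)
Last term = a + (n-1)d = 7 + (15-1)×7 = 105
S_15 = 15/2 × (7 + 105)
S_15 = 15/2 × 112 = 840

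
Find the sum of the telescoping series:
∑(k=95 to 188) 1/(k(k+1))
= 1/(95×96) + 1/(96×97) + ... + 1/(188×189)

Partial fractions: 1/(k(k+1)) = 1/k - 1/(k+1)
The series telescopes:
= (1/95 - 1/96) + (1/96 - 1/97) + ... + (1/188 - 1/189)
= 1/95 - 1/189
= 94/17955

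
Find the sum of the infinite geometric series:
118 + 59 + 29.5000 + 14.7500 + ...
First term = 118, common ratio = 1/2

For |r| < 1, S = a / (1 - r)
S = 118 / (1 - (1/2))
S = 118 / (1/2)
S = 236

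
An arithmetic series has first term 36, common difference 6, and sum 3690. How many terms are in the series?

Using S = n/2 × [2a + (n-1)d]
3690 = n/2 × [2(36) + (n-1)(6)]
3690 = n/2 × [72 + 6n - 6]
7380 = n × [66 + 6n]
6n² + (66)n - 7380 = 0
Discriminant: Δ = (66)² - 4(6)(-7380) = 4356 + 177120 = 181476
√Δ = 426
n = [-(66) + √Δ] / (2·6) = (-66 + 426) / 12 = 360 / 12 = 30
(The negative root is discarded since n must be a positive integer.)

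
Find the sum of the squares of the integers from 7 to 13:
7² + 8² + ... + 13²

Use ∑_{k=1}^{n} k² = n(n+1)(2n+1)/6, then subtract the first 6 terms.
∑_{k=1}^{13} k² = 13×14×27/6 = 819
∑_{k=1}^{6} k² = 6×7×13/6 = 91
∑_{k=7}^{13} k² = 819 - 91 = 728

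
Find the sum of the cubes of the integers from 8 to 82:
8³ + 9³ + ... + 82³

Use ∑_{k=1}^{n} k³ = [n(n+1)/2]², then subtract the first 7 terms.
∑_{k=1}^{82} k³ = [82×83/2]² = 3403² = 11580409
∑_{k=1}^{7} k³ = [7×8/2]² = 28² = 784
∑_{k=8}^{82} k³ = 11580409 - 784 = 11579625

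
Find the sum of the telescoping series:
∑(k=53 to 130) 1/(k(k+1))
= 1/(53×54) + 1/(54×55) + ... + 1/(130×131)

Partial fractions: 1/(k(k+1)) = 1/k - 1/(k+1)
The series telescopes:
= (1/53 - 1/54) + (1/54 - 1/55) + ... + (1/130 - 1/131)
= 1/53 - 1/131
= 78/6943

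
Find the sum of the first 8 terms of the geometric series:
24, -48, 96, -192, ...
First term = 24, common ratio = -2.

Sₙ = a(1 - rⁿ) / (1 - r)
S_8 = 24(1 - (-2)^8) / (1 - (-2))
S_8 = 24(1 - 256) / (3)
S_8 = -2040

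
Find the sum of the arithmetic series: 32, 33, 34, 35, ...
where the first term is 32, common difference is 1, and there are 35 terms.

Sₙ = n/2 × (first + last)
Last term = a + (n-1)d = 32 + (35-1)×1 = 66
S_35 = 35/2 × (32 + 66)
S_35 = 35/2 × 98 = 1715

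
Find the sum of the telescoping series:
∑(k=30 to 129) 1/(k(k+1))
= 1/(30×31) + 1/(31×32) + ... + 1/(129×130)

Partial fractions: 1/(k(k+1)) = 1/k - 1/(k+1)
The series telescopes:
= (1/30 - 1/31) + (1/31 - 1/32) + ... + (1/129 - 1/130)
= 1/30 - 1/130
= 1/39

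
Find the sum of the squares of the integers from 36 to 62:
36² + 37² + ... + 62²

Use ∑_{k=1}^{n} k² = n(n+1)(2n+1)/6, then subtract the first 35 terms.
∑_{k=1}^{62} k² = 62×63×125/6 = 81375
∑_{k=1}^{35} k² = 35×36×71/6 = 14910
∑_{k=36}^{62} k² = 81375 - 14910 = 66465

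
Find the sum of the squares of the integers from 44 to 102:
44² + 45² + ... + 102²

Use ∑_{k=1}^{n} k² = n(n+1)(2n+1)/6, then subtract the first 43 terms.
∑_{k=1}^{102} k² = 102×103×205/6 = 358955
∑_{k=1}^{43} k² = 43×44×87/6 = 27434
∑_{k=44}^{102} k² = 358955 - 27434 = 331521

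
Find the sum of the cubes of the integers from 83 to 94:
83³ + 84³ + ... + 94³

Use ∑_{k=1}^{n} k³ = [n(n+1)/2]², then subtract the first 82 terms.
∑_{k=1}^{94} k³ = [94×95/2]² = 4465² = 19936225
∑_{k=1}^{82} k³ = [82×83/2]² = 3403² = 11580409
∑_{k=83}^{94} k³ = 19936225 - 11580409 = 8355816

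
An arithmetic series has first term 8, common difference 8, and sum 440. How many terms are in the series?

Using S = n/2 × [2a + (n-1)d]
440 = n/2 × [2(8) + (n-1)(8)]
440 = n/2 × [16 + 8n - 8]
880 = n × [8 + 8n]
8n² + (8)n - 880 = 0
Discriminant: Δ = (8)² - 4(8)(-880) = 64 + 28160 = 28224
√Δ = 168
n = [-(8) + √Δ] / (2·8) = (-8 + 168) / 16 = 160 / 16 = 10
(The negative root is discarded since n must be a positive integer.)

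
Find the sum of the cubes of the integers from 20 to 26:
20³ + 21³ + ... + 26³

Use ∑_{k=1}^{n} k³ = [n(n+1)/2]², then subtract the first 19 terms.
∑_{k=1}^{26} k³ = [26×27/2]² = 351² = 123201
∑_{k=1}^{19} k³ = [19×20/2]² = 190² = 36100
∑_{k=20}^{26} k³ = 123201 - 36100 = 87101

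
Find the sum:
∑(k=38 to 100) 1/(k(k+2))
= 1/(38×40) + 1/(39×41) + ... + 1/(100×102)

Partial fractions: 1/(k(k+2)) = (1/2)[1/k - 1/(k+2)]
Telescoping leaves the first two and last two terms:
= (1/2)[1/38 + 1/39 - 1/101 - 1/102]
= 6839/424099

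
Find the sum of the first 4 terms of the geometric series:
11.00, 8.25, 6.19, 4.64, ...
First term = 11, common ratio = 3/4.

Sₙ = a(1 - rⁿ) / (1 - r)
S_4 = 11(1 - (3/4)^4) / (1 - (3/4))
S_4 = 11(1 - (81/256)) / (1/4)
S_4 = 1925/64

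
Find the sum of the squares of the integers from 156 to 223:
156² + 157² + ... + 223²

Use ∑_{k=1}^{n} k² = n(n+1)(2n+1)/6, then subtract the first 155 terms.
∑_{k=1}^{223} k² = 223×224×447/6 = 3721424
∑_{k=1}^{155} k² = 155×156×311/6 = 1253330
∑_{k=156}^{223} k² = 3721424 - 1253330 = 2468094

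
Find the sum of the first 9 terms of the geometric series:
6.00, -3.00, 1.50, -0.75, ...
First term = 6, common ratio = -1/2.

Sₙ = a(1 - rⁿ) / (1 - r)
S_9 = 6(1 - (-1/2)^9) / (1 - (-1/2))
S_9 = 6(1 - (-1/512)) / (3/2)
S_9 = 513/128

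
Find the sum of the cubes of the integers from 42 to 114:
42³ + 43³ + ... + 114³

Use ∑_{k=1}^{n} k³ = [n(n+1)/2]², then subtract the first 41 terms.
∑_{k=1}^{114} k³ = [114×115/2]² = 6555² = 42968025
∑_{k=1}^{41} k³ = [41×42/2]² = 861² = 741321
∑_{k=42}^{114} k³ = 42968025 - 741321 = 42226704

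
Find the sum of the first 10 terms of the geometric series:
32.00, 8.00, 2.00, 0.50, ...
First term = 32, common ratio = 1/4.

Sₙ = a(1 - rⁿ) / (1 - r)
S_10 = 32(1 - (1/4)^10) / (1 - (1/4))
S_10 = 32(1 - (1/1048576)) / (3/4)
S_10 = 349525/8192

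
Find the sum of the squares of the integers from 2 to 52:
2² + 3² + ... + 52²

Use ∑_{k=1}^{n} k² = n(n+1)(2n+1)/6, then subtract the first 1 terms.
∑_{k=1}^{52} k² = 52×53×105/6 = 48230
∑_{k=1}^{1} k² = 1×2×3/6 = 1
∑_{k=2}^{52} k² = 48230 - 1 = 48229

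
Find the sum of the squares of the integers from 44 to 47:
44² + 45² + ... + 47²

Use ∑_{k=1}^{n} k² = n(n+1)(2n+1)/6, then subtract the first 43 terms.
∑_{k=1}^{47} k² = 47×48×95/6 = 35720
∑_{k=1}^{43} k² = 43×44×87/6 = 27434
∑_{k=44}^{47} k² = 35720 - 27434 = 8286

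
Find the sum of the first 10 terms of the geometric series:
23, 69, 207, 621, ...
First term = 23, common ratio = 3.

Sₙ = a(1 - rⁿ) / (1 - r)
S_10 = 23(1 - 3^10) / (1 - 3)
S_10 = 23(1 - 59049) / (-2)
S_10 = 679052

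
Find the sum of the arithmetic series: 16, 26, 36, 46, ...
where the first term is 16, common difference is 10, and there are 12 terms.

Sₙ = n/2 × (first + last)
Last term = a + (n-1)d = 16 + (12-1)×10 = 126
S_12 = 12/2 × (16 + 126)
S_12 = 12/2 × 142 = 852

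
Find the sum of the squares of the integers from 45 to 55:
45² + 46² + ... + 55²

Use ∑_{k=1}^{n} k² = n(n+1)(2n+1)/6, then subtract the first 44 terms.
∑_{k=1}^{55} k² = 55×56×111/6 = 56980
∑_{k=1}^{44} k² = 44×45×89/6 = 29370
∑_{k=45}^{55} k² = 56980 - 29370 = 27610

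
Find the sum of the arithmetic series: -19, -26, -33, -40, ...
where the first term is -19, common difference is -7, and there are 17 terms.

Sₙ = n/2 × (first + last)
Last term = a + (n-1)d = -19 + (17-1)×(-7) = -131
S_17 = 17/2 × (-19 + (-131))
S_17 = 17/2 × (-150) = -1275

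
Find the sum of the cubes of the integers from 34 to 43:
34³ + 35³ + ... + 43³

Use ∑_{k=1}^{n} k³ = [n(n+1)/2]², then subtract the first 33 terms.
∑_{k=1}^{43} k³ = [43×44/2]² = 946² = 894916
∑_{k=1}^{33} k³ = [33×34/2]² = 561² = 314721
∑_{k=34}^{43} k³ = 894916 - 314721 = 580195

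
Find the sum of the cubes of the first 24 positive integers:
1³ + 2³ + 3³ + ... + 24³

Formula: ∑k³ = [n(n+1)/2]²
= [24×25/2]²
= 300²
= 90000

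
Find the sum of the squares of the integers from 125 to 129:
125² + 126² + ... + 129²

Use ∑_{k=1}^{n} k² = n(n+1)(2n+1)/6, then subtract the first 124 terms.
∑_{k=1}^{129} k² = 129×130×259/6 = 723905
∑_{k=1}^{124} k² = 124×125×249/6 = 643250
∑_{k=125}^{129} k² = 723905 - 643250 = 80655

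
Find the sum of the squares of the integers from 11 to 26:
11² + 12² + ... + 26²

Use ∑_{k=1}^{n} k² = n(n+1)(2n+1)/6, then subtract the first 10 terms.
∑_{k=1}^{26} k² = 26×27×53/6 = 6201
∑_{k=1}^{10} k² = 10×11×21/6 = 385
∑_{k=11}^{26} k² = 6201 - 385 = 5816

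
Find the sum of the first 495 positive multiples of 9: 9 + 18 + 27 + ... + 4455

Factor out 9: = 9(1 + 2 + ... + 495) = 9 × n(n+1)/2
= 9 × 495×496/2
= 9 × 122760
= 1104840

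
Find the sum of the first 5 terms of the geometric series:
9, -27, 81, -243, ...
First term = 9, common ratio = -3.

Sₙ = a(1 - rⁿ) / (1 - r)
S_5 = 9(1 - (-3)^5) / (1 - (-3))
S_5 = 9(1 - (-243)) / (4)
S_5 = 549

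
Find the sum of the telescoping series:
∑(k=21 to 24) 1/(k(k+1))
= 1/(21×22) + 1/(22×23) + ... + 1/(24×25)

Partial fractions: 1/(k(k+1)) = 1/k - 1/(k+1)
The series telescopes:
= (1/21 - 1/22) + (1/22 - 1/23) + ... + (1/24 - 1/25)
= 1/21 - 1/25
= 4/525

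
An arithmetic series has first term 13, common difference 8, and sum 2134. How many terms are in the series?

Using S = n/2 × [2a + (n-1)d]
2134 = n/2 × [2(13) + (n-1)(8)]
2134 = n/2 × [26 + 8n - 8]
4268 = n × [18 + 8n]
8n² + (18)n - 4268 = 0
Discriminant: Δ = (18)² - 4(8)(-4268) = 324 + 136576 = 136900
√Δ = 370
n = [-(18) + √Δ] / (2·8) = (-18 + 370) / 16 = 352 / 16 = 22
(The negative root is discarded since n must be a positive integer.)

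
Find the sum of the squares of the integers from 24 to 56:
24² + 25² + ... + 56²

Use ∑_{k=1}^{n} k² = n(n+1)(2n+1)/6, then subtract the first 23 terms.
∑_{k=1}^{56} k² = 56×57×113/6 = 60116
∑_{k=1}^{23} k² = 23×24×47/6 = 4324
∑_{k=24}^{56} k² = 60116 - 4324 = 55792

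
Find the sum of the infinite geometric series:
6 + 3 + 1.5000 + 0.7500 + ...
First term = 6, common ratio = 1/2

For |r| < 1, S = a / (1 - r)
S = 6 / (1 - (1/2))
S = 6 / (1/2)
S = 12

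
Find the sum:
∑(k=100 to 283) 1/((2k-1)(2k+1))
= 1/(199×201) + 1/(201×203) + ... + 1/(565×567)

Partial fractions: 1/((2k-1)(2k+1)) = (1/2)[1/(2k-1) - 1/(2k+1)]
The series telescopes:
= (1/2)[1/199 - 1/567]
= 184/112833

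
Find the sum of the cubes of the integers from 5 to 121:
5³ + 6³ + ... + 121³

Use ∑_{k=1}^{n} k³ = [n(n+1)/2]², then subtract the first 4 terms.
∑_{k=1}^{121} k³ = [121×122/2]² = 7381² = 54479161
∑_{k=1}^{4} k³ = [4×5/2]² = 10² = 100
∑_{k=5}^{121} k³ = 54479161 - 100 = 54479061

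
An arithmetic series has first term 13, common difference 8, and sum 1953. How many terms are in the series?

Using S = n/2 × [2a + (n-1)d]
1953 = n/2 × [2(13) + (n-1)(8)]
1953 = n/2 × [26 + 8n - 8]
3906 = n × [18 + 8n]
8n² + (18)n - 3906 = 0
Discriminant: Δ = (18)² - 4(8)(-3906) = 324 + 124992 = 125316
√Δ = 354
n = [-(18) + √Δ] / (2·8) = (-18 + 354) / 16 = 336 / 16 = 21
(The negative root is discarded since n must be a positive integer.)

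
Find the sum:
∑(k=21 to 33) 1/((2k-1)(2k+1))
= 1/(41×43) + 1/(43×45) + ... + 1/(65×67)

Partial fractions: 1/((2k-1)(2k+1)) = (1/2)[1/(2k-1) - 1/(2k+1)]
The series telescopes:
= (1/2)[1/41 - 1/67]
= 13/2747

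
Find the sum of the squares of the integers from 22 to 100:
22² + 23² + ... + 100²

Use ∑_{k=1}^{n} k² = n(n+1)(2n+1)/6, then subtract the first 21 terms.
∑_{k=1}^{100} k² = 100×101×201/6 = 338350
∑_{k=1}^{21} k² = 21×22×43/6 = 3311
∑_{k=22}^{100} k² = 338350 - 3311 = 335039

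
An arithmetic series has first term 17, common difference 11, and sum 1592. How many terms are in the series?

Using S = n/2 × [2a + (n-1)d]
1592 = n/2 × [2(17) + (n-1)(11)]
1592 = n/2 × [34 + 11n - 11]
3184 = n × [23 + 11n]
11n² + (23)n - 3184 = 0
Discriminant: Δ = (23)² - 4(11)(-3184) = 529 + 140096 = 140625
√Δ = 375
n = [-(23) + √Δ] / (2·11) = (-23 + 375) / 22 = 352 / 22 = 16
(The negative root is discarded since n must be a positive integer.)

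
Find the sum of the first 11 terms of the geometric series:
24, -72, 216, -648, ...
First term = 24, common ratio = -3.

Sₙ = a(1 - rⁿ) / (1 - r)
S_11 = 24(1 - (-3)^11) / (1 - (-3))
S_11 = 24(1 - (-177147)) / (4)
S_11 = 1062888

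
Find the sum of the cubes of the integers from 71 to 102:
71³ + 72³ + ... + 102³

Use ∑_{k=1}^{n} k³ = [n(n+1)/2]², then subtract the first 70 terms.
∑_{k=1}^{102} k³ = [102×103/2]² = 5253² = 27594009
∑_{k=1}^{70} k³ = [70×71/2]² = 2485² = 6175225
∑_{k=71}^{102} k³ = 27594009 - 6175225 = 21418784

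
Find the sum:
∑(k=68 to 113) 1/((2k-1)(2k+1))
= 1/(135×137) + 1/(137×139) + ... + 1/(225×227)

Partial fractions: 1/((2k-1)(2k+1)) = (1/2)[1/(2k-1) - 1/(2k+1)]
The series telescopes:
= (1/2)[1/135 - 1/227]
= 46/30645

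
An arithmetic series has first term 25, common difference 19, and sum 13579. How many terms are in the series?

Using S = n/2 × [2a + (n-1)d]
13579 = n/2 × [2(25) + (n-1)(19)]
13579 = n/2 × [50 + 19n - 19]
27158 = n × [31 + 19n]
19n² + (31)n - 27158 = 0
Discriminant: Δ = (31)² - 4(19)(-27158) = 961 + 2064008 = 2064969
√Δ = 1437
n = [-(31) + √Δ] / (2·19) = (-31 + 1437) / 38 = 1406 / 38 = 37
(The negative root is discarded since n must be a positive integer.)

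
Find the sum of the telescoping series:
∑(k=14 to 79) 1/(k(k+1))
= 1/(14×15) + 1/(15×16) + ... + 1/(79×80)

Partial fractions: 1/(k(k+1)) = 1/k - 1/(k+1)
The series telescopes:
= (1/14 - 1/15) + (1/15 - 1/16) + ... + (1/79 - 1/80)
= 1/14 - 1/80
= 33/560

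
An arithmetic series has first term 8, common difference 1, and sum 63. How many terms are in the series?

Using S = n/2 × [2a + (n-1)d]
63 = n/2 × [2(8) + (n-1)(1)]
63 = n/2 × [16 + 1n - 1]
126 = n × [15 + 1n]
1n² + (15)n - 126 = 0
Discriminant: Δ = (15)² - 4(1)(-126) = 225 + 504 = 729
√Δ = 27
n = [-(15) + √Δ] / (2·1) = (-15 + 27) / 2 = 12 / 2 = 6
(The negative root is discarded since n must be a positive integer.)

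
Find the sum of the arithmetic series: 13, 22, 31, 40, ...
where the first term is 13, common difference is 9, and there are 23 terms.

Sₙ = n/2 × (first + last)
Last term = a + (n-1)d = 13 + (23-1)×9 = 211
S_23 = 23/2 × (13 + 211)
S_23 = 23/2 × 224 = 2576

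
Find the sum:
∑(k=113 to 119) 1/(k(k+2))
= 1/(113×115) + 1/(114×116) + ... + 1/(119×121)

Partial fractions: 1/(k(k+2)) = (1/2)[1/k - 1/(k+2)]
Telescoping leaves the first two and last two terms:
= (1/2)[1/113 + 1/114 - 1/120 - 1/121]
= 31913/62348880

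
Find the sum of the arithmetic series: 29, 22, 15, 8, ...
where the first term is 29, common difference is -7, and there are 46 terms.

Sₙ = n/2 × (first + last)
Last term = a + (n-1)d = 29 + (46-1)×(-7) = -286
S_46 = 46/2 × (29 + (-286))
S_46 = 46/2 × (-257) = -5911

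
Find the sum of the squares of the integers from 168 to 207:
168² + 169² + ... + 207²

Use ∑_{k=1}^{n} k² = n(n+1)(2n+1)/6, then subtract the first 167 terms.
∑_{k=1}^{207} k² = 207×208×415/6 = 2978040
∑_{k=1}^{167} k² = 167×168×335/6 = 1566460
∑_{k=168}^{207} k² = 2978040 - 1566460 = 1411580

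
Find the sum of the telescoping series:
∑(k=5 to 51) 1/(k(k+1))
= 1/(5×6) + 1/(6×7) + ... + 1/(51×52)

Partial fractions: 1/(k(k+1)) = 1/k - 1/(k+1)
The series telescopes:
= (1/5 - 1/6) + (1/6 - 1/7) + ... + (1/51 - 1/52)
= 1/5 - 1/52
= 47/260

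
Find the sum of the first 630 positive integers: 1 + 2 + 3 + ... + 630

Formula: ∑k = n(n+1)/2
= 630×631/2
= 397530/2
= 198765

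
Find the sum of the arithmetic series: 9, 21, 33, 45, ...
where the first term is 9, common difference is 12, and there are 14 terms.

Sₙ = n/2 × (first + last)
Last term = a + (n-1)d = 9 + (14-1)×12 = 165
S_14 = 14/2 × (9 + 165)
S_14 = 14/2 × 174 = 1218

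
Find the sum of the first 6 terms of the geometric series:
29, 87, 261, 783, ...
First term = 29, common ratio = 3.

Sₙ = a(1 - rⁿ) / (1 - r)
S_6 = 29(1 - 3^6) / (1 - 3)
S_6 = 29(1 - 729) / (-2)
S_6 = 10556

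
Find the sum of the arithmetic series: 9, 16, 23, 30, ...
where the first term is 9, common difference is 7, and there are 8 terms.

Sₙ = n/2 × (first + last)
Last term = a + (n-1)d = 9 + (8-1)×7 = 58
S_8 = 8/2 × (9 + 58)
S_8 = 8/2 × 67 = 268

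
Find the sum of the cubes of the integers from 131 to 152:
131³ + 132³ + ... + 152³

Use ∑_{k=1}^{n} k³ = [n(n+1)/2]², then subtract the first 130 terms.
∑_{k=1}^{152} k³ = [152×153/2]² = 11628² = 135210384
∑_{k=1}^{130} k³ = [130×131/2]² = 8515² = 72505225
∑_{k=131}^{152} k³ = 135210384 - 72505225 = 62705159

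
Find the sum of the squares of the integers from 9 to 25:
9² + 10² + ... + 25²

Use ∑_{k=1}^{n} k² = n(n+1)(2n+1)/6, then subtract the first 8 terms.
∑_{k=1}^{25} k² = 25×26×51/6 = 5525
∑_{k=1}^{8} k² = 8×9×17/6 = 204
∑_{k=9}^{25} k² = 5525 - 204 = 5321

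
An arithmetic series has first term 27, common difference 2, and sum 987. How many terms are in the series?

Using S = n/2 × [2a + (n-1)d]
987 = n/2 × [2(27) + (n-1)(2)]
987 = n/2 × [54 + 2n - 2]
1974 = n × [52 + 2n]
2n² + (52)n - 1974 = 0
Discriminant: Δ = (52)² - 4(2)(-1974) = 2704 + 15792 = 18496
√Δ = 136
n = [-(52) + √Δ] / (2·2) = (-52 + 136) / 4 = 84 / 4 = 21
(The negative root is discarded since n must be a positive integer.)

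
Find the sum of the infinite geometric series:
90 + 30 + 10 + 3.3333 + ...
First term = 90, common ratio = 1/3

For |r| < 1, S = a / (1 - r)
S = 90 / (1 - (1/3))
S = 90 / (2/3)
S = 135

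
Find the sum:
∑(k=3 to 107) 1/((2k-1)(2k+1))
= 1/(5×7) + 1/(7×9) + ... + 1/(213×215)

Partial fractions: 1/((2k-1)(2k+1)) = (1/2)[1/(2k-1) - 1/(2k+1)]
The series telescopes:
= (1/2)[1/5 - 1/215]
= 21/215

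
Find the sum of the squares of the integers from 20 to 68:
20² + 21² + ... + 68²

Use ∑_{k=1}^{n} k² = n(n+1)(2n+1)/6, then subtract the first 19 terms.
∑_{k=1}^{68} k² = 68×69×137/6 = 107134
∑_{k=1}^{19} k² = 19×20×39/6 = 2470
∑_{k=20}^{68} k² = 107134 - 2470 = 104664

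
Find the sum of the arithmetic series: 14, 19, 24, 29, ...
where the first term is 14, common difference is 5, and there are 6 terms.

Sₙ = n/2 × (first + last)
Last term = a + (n-1)d = 14 + (6-1)×5 = 39
S_6 = 6/2 × (14 + 39)
S_6 = 6/2 × 53 = 159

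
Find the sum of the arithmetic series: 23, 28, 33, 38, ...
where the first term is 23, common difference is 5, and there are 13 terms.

Sₙ = n/2 × (first + last)
Last term = a + (n-1)d = 23 + (13-1)×5 = 83
S_13 = 13/2 × (23 + 83)
S_13 = 13/2 × 106 = 689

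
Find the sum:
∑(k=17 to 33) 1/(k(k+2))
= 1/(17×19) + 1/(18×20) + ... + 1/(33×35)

Partial fractions: 1/(k(k+2)) = (1/2)[1/k - 1/(k+2)]
Telescoping leaves the first two and last two terms:
= (1/2)[1/17 + 1/18 - 1/34 - 1/35]
= 151/5355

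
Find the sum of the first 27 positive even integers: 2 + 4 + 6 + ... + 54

Sum of first n even numbers = n(n+1)
= 27×28
= 756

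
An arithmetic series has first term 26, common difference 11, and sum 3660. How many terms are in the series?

Using S = n/2 × [2a + (n-1)d]
3660 = n/2 × [2(26) + (n-1)(11)]
3660 = n/2 × [52 + 11n - 11]
7320 = n × [41 + 11n]
11n² + (41)n - 7320 = 0
Discriminant: Δ = (41)² - 4(11)(-7320) = 1681 + 322080 = 323761
√Δ = 569
n = [-(41) + √Δ] / (2·11) = (-41 + 569) / 22 = 528 / 22 = 24
(The negative root is discarded since n must be a positive integer.)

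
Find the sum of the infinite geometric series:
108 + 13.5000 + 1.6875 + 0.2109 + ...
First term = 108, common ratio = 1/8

For |r| < 1, S = a / (1 - r)
S = 108 / (1 - (1/8))
S = 108 / (7/8)
S = 864/7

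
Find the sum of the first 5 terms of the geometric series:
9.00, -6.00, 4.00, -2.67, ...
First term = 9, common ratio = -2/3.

Sₙ = a(1 - rⁿ) / (1 - r)
S_5 = 9(1 - (-2/3)^5) / (1 - (-2/3))
S_5 = 9(1 - (-32/243)) / (5/3)
S_5 = 55/9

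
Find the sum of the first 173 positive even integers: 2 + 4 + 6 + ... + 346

Sum of first n even numbers = n(n+1)
= 173×174
= 30102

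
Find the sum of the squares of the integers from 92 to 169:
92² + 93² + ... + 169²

Use ∑_{k=1}^{n} k² = n(n+1)(2n+1)/6, then subtract the first 91 terms.
∑_{k=1}^{169} k² = 169×170×339/6 = 1623245
∑_{k=1}^{91} k² = 91×92×183/6 = 255346
∑_{k=92}^{169} k² = 1623245 - 255346 = 1367899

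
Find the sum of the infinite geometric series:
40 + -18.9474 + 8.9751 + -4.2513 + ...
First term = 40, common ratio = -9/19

For |r| < 1, S = a / (1 - r)
S = 40 / (1 - (-9/19))
S = 40 / (28/19)
S = 190/7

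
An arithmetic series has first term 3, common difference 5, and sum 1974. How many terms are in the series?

Using S = n/2 × [2a + (n-1)d]
1974 = n/2 × [2(3) + (n-1)(5)]
1974 = n/2 × [6 + 5n - 5]
3948 = n × [1 + 5n]
5n² + (1)n - 3948 = 0
Discriminant: Δ = (1)² - 4(5)(-3948) = 1 + 78960 = 78961
√Δ = 281
n = [-(1) + √Δ] / (2·5) = (-1 + 281) / 10 = 280 / 10 = 28
(The negative root is discarded since n must be a positive integer.)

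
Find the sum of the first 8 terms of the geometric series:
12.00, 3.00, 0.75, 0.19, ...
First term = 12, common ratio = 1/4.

Sₙ = a(1 - rⁿ) / (1 - r)
S_8 = 12(1 - (1/4)^8) / (1 - (1/4))
S_8 = 12(1 - (1/65536)) / (3/4)
S_8 = 65535/4096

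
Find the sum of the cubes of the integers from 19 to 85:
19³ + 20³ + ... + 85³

Use ∑_{k=1}^{n} k³ = [n(n+1)/2]², then subtract the first 18 terms.
∑_{k=1}^{85} k³ = [85×86/2]² = 3655² = 13359025
∑_{k=1}^{18} k³ = [18×19/2]² = 171² = 29241
∑_{k=19}^{85} k³ = 13359025 - 29241 = 13329784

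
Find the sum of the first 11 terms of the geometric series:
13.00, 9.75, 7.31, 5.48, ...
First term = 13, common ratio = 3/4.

Sₙ = a(1 - rⁿ) / (1 - r)
S_11 = 13(1 - (3/4)^11) / (1 - (3/4))
S_11 = 13(1 - (177147/4194304)) / (1/4)
S_11 = 52223041/1048576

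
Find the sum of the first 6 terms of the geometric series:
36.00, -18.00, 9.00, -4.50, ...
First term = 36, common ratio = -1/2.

Sₙ = a(1 - rⁿ) / (1 - r)
S_6 = 36(1 - (-1/2)^6) / (1 - (-1/2))
S_6 = 36(1 - (1/64)) / (3/2)
S_6 = 189/8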